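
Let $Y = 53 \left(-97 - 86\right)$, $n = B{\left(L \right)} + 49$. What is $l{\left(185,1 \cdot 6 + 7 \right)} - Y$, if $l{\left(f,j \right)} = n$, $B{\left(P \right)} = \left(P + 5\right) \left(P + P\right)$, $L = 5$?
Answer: $9848$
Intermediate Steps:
$B{\left(P \right)} = 2 P \left(5 + P\right)$ ($B{\left(P \right)} = \left(5 + P\right) 2 P = 2 P \left(5 + P\right)$)
$n = 149$ ($n = 2 \cdot 5 \left(5 + 5\right) + 49 = 2 \cdot 5 \cdot 10 + 49 = 100 + 49 = 149$)
$l{\left(f,j \right)} = 149$
$Y = -9699$ ($Y = 53 \left(-183\right) = -9699$)
$l{\left(185,1 \cdot 6 + 7 \right)} - Y = 149 - -9699 = 149 + 9699 = 9848$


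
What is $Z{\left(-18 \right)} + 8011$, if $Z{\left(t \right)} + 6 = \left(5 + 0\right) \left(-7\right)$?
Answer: $7970$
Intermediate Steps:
$Z{\left(t \right)} = -41$ ($Z{\left(t \right)} = -6 + \left(5 + 0\right) \left(-7\right) = -6 + 5 \left(-7\right) = -6 - 35 = -41$)
$Z{\left(-18 \right)} + 8011 = -41 + 8011 = 7970$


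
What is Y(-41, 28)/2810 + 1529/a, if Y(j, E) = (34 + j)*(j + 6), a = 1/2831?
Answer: 2432672687/562 ≈ 4.3286e+6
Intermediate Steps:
a = 1/2831 ≈ 0.00035323
Y(j, E) = (6 + j)*(34 + j) (Y(j, E) = (34 + j)*(6 + j) = (6 + j)*(34 + j))
Y(-41, 28)/2810 + 1529/a = (204 + (-41)² + 40*(-41))/2810 + 1529/(1/2831) = (204 + 1681 - 1640)*(1/2810) + 1529*2831 = 245*(1/2810) + 4328599 = 49/562 + 4328599 = 2432672687/562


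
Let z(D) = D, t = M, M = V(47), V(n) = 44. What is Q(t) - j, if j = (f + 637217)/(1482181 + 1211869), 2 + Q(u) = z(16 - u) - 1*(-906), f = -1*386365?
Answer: 1179868474/1347025 ≈ 875.91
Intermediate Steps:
M = 44
t = 44
f = -386365
Q(u) = 920 - u (Q(u) = -2 + ((16 - u) - 1*(-906)) = -2 + ((16 - u) + 906) = -2 + (922 - u) = 920 - u)
j = 125426/1347025 (j = (-386365 + 637217)/(1482181 + 1211869) = 250852/2694050 = 250852*(1/2694050) = 125426/1347025 ≈ 0.093113)
Q(t) - j = (920 - 1*44) - 1*125426/1347025 = (920 - 44) - 125426/1347025 = 876 - 125426/1347025 = 1179868474/1347025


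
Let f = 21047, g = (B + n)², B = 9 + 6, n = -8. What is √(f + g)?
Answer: 6*√586 ≈ 145.24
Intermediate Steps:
B = 15
g = 49 (g = (15 - 8)² = 7² = 49)
√(f + g) = √(21047 + 49) = √21096 = 6*√586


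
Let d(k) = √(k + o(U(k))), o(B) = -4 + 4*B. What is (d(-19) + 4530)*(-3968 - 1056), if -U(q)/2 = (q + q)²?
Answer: -22758720 - 25120*I*√463 ≈ -2.2759e+7 - 5.4052e+5*I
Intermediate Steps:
U(q) = -8*q² (U(q) = -2*(q + q)² = -2*4*q² = -8*q²)
d(k) = √(-4 + k - 32*k²) (d(k) = √(k + (-4 + 4*(-8*k²))) = √(k + (-4 - 32*k²)) = √(-4 + k - 32*k²))
(d(-19) + 4530)*(-3968 - 1056) = (√(-4 - 19 - 32*(-19)²) + 4530)*(-3968 - 1056) = (√(-4 - 19 - 32*361) + 4530)*(-5024) = (√(-4 - 19 - 11552) + 4530)*(-5024) = (√(-11575) + 4530)*(-5024) = (5*I*√463 + 4530)*(-5024) = (4530 + 5*I*√463)*(-5024) = -22758720 - 25120*I*√463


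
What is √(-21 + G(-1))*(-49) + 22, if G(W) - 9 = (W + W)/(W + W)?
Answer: 22 - 49*I*√11 ≈ 22.0 - 162.51*I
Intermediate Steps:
G(W) = 10 (G(W) = 9 + (W + W)/(W + W) = 9 + (2*W)/((2*W)) = 9 + (2*W)*(1/(2*W)) = 9 + 1 = 10)
√(-21 + G(-1))*(-49) + 22 = √(-21 + 10)*(-49) + 22 = √(-11)*(-49) + 22 = (I*√11)*(-49) + 22 = -49*I*√11 + 22 = 22 - 49*I*√11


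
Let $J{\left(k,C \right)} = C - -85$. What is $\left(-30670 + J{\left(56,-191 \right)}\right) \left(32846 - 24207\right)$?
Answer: $-265873864$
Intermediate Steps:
$J{\left(k,C \right)} = 85 + C$ ($J{\left(k,C \right)} = C + 85 = 85 + C$)
$\left(-30670 + J{\left(56,-191 \right)}\right) \left(32846 - 24207\right) = \left(-30670 + \left(85 - 191\right)\right) \left(32846 - 24207\right) = \left(-30670 - 106\right) 8639 = \left(-30776\right) 8639 = -265873864$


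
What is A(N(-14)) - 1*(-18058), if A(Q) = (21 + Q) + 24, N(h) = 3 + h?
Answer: 18092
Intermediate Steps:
A(Q) = 45 + Q
A(N(-14)) - 1*(-18058) = (45 + (3 - 14)) - 1*(-18058) = (45 - 11) + 18058 = 34 + 18058 = 18092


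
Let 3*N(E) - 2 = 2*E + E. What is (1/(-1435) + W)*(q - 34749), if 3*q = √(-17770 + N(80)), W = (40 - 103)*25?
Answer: 78537118374/1435 - 4520252*I*√39801/12915 ≈ 5.473e+7 - 69826.0*I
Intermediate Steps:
N(E) = ⅔ + E (N(E) = ⅔ + (2*E + E)/3 = ⅔ + (3*E)/3 = ⅔ + E)
W = -1575 (W = -63*25 = -1575)
q = 2*I*√39801/9 (q = √(-17770 + (⅔ + 80))/3 = √(-17770 + 242/3)/3 = √(-53068/3)/3 = (2*I*√39801/3)/3 = 2*I*√39801/9 ≈ 44.334*I)
(1/(-1435) + W)*(q - 34749) = (1/(-1435) - 1575)*(2*I*√39801/9 - 34749) = (-1/1435 - 1575)*(-34749 + 2*I*√39801/9) = -2260126*(-34749 + 2*I*√39801/9)/1435 = 78537118374/1435 - 4520252*I*√39801/12915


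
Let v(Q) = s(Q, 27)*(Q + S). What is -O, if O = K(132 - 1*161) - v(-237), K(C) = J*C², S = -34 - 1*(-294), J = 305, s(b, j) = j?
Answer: -255884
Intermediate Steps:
S = 260 (S = -34 + 294 = 260)
K(C) = 305*C²
v(Q) = 7020 + 27*Q (v(Q) = 27*(Q + 260) = 27*(260 + Q) = 7020 + 27*Q)
O = 255884 (O = 305*(132 - 1*161)² - (7020 + 27*(-237)) = 305*(132 - 161)² - (7020 - 6399) = 305*(-29)² - 1*621 = 305*841 - 621 = 256505 - 621 = 255884)
-O = -1*255884 = -255884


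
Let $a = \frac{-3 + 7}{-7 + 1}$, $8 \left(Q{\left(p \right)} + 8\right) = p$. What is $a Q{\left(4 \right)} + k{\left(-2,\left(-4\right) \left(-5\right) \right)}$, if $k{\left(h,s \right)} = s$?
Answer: $25$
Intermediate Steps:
$Q{\left(p \right)} = -8 + \frac{p}{8}$
$a = - \frac{2}{3}$ ($a = \frac{4}{-6} = 4 \left(- \frac{1}{6}\right) = - \frac{2}{3} \approx -0.66667$)
$a Q{\left(4 \right)} + k{\left(-2,\left(-4\right) \left(-5\right) \right)} = - \frac{2 \left(-8 + \frac{1}{8} \cdot 4\right)}{3} - -20 = - \frac{2 \left(-8 + \frac{1}{2}\right)}{3} + 20 = \left(- \frac{2}{3}\right) \left(- \frac{15}{2}\right) + 20 = 5 + 20 = 25$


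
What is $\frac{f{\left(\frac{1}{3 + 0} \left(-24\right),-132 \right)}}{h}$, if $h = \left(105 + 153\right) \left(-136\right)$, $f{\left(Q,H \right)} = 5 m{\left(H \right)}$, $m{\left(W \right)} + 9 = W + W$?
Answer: $\frac{455}{11696} \approx 0.038902$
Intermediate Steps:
$m{\left(W \right)} = -9 + 2 W$ ($m{\left(W \right)} = -9 + \left(W + W\right) = -9 + 2 W$)
$f{\left(Q,H \right)} = -45 + 10 H$ ($f{\left(Q,H \right)} = 5 \left(-9 + 2 H\right) = -45 + 10 H$)
$h = -35088$ ($h = 258 \left(-136\right) = -35088$)
$\frac{f{\left(\frac{1}{3 + 0} \left(-24\right),-132 \right)}}{h} = \frac{-45 + 10 \left(-132\right)}{-35088} = \left(-45 - 1320\right) \left(- \frac{1}{35088}\right) = \left(-1365\right) \left(- \frac{1}{35088}\right) = \frac{455}{11696}$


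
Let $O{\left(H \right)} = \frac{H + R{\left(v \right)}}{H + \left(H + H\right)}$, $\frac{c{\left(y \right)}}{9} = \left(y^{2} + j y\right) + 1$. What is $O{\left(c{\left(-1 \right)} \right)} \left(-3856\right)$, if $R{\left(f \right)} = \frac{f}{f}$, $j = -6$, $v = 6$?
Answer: $- \frac{35186}{27} \approx -1303.2$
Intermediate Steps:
$c{\left(y \right)} = 9 - 54 y + 9 y^{2}$ ($c{\left(y \right)} = 9 \left(\left(y^{2} - 6 y\right) + 1\right) = 9 \left(1 + y^{2} - 6 y\right) = 9 - 54 y + 9 y^{2}$)
$R{\left(f \right)} = 1$
$O{\left(H \right)} = \frac{1 + H}{3 H}$ ($O{\left(H \right)} = \frac{H + 1}{H + \left(H + H\right)} = \frac{1 + H}{H + 2 H} = \frac{1 + H}{3 H}$)
$O{\left(c{\left(-1 \right)} \right)} \left(-3856\right) = \frac{1 + \left(9 - -54 + 9 \left(-1\right)^{2}\right)}{3 \left(9 - -54 + 9 \left(-1\right)^{2}\right)} \left(-3856\right) = \frac{1 + \left(9 + 54 + 9 \cdot 1\right)}{3 \left(9 + 54 + 9 \cdot 1\right)} \left(-3856\right) = \frac{1 + \left(9 + 54 + 9\right)}{3 \left(9 + 54 + 9\right)} \left(-3856\right) = \frac{1 + 72}{3 \cdot 72} \left(-3856\right) = \frac{1}{3} \cdot \frac{1}{72} \cdot 73 \left(-3856\right) = \frac{73}{216} \left(-3856\right) = - \frac{35186}{27}$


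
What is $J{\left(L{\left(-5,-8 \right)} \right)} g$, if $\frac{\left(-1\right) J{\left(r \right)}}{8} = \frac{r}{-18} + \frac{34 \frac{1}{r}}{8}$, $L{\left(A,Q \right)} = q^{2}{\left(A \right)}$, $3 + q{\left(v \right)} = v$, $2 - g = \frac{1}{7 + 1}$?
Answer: $\frac{40195}{768} \approx 52.337$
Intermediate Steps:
$g = \frac{15}{8}$ ($g = 2 - \frac{1}{7 + 1} = 2 - \frac{1}{8} = \frac{15}{8} \approx 1.875$)
$q{\left(v \right)} = -3 + v$
$L{\left(A,Q \right)} = \left(-3 + A\right)^{2}$
$J{\left(r \right)} = - \frac{34}{r} + \frac{4 r}{9}$ ($J{\left(r \right)} = - 8 \left(\frac{r}{-18} + \frac{34 \frac{1}{r}}{8}\right) = - 8 \left(r \left(- \frac{1}{18}\right) + \frac{34}{r} \frac{1}{8}\right) = - 8 \left(- \frac{r}{18} + \frac{17}{4 r}\right) = - \frac{34}{r} + \frac{4 r}{9}$)
$J{\left(L{\left(-5,-8 \right)} \right)} g = \left(- \frac{34}{\left(-3 - 5\right)^{2}} + \frac{4 \left(-3 - 5\right)^{2}}{9}\right) \frac{15}{8} = \left(- \frac{34}{\left(-8\right)^{2}} + \frac{4 \left(-8\right)^{2}}{9}\right) \frac{15}{8} = \left(- \frac{34}{64} + \frac{4}{9} \cdot 64\right) \frac{15}{8} = \left(\left(-34\right) \frac{1}{64} + \frac{256}{9}\right) \frac{15}{8} = \left(- \frac{17}{32} + \frac{256}{9}\right) \frac{15}{8} = \frac{8039}{288} \cdot \frac{15}{8} = \frac{40195}{768}$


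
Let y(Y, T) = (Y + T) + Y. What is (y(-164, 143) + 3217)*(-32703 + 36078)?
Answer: 10233000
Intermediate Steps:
y(Y, T) = T + 2*Y (y(Y, T) = (T + Y) + Y = T + 2*Y)
(y(-164, 143) + 3217)*(-32703 + 36078) = ((143 + 2*(-164)) + 3217)*(-32703 + 36078) = ((143 - 328) + 3217)*3375 = (-185 + 3217)*3375 = 3032*3375 = 10233000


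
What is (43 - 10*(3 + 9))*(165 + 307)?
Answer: -36344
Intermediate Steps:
(43 - 10*(3 + 9))*(165 + 307) = (43 - 10*12)*472 = (43 - 120)*472 = -77*472 = -36344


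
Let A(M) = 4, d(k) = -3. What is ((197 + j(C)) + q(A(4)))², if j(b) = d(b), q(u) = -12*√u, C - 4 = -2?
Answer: 28900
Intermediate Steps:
C = 2 (C = 4 - 2 = 2)
j(b) = -3
((197 + j(C)) + q(A(4)))² = ((197 - 3) - 12*√4)² = (194 - 12*2)² = (194 - 24)² = 170² = 28900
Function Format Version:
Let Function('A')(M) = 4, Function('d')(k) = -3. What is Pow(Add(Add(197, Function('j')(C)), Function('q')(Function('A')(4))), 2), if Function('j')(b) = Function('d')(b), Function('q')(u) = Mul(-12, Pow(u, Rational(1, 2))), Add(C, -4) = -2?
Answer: 28900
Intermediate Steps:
C = 2 (C = Add(4, -2) = 2)
Function('j')(b) = -3
Pow(Add(Add(197, Function('j')(C)), Function('q')(Function('A')(4))), 2) = Pow(Add(Add(197, -3), Mul(-12, Pow(4, Rational(1, 2)))), 2) = Pow(Add(194, Mul(-12, 2)), 2) = Pow(Add(194, -24), 2) = Pow(170, 2) = 28900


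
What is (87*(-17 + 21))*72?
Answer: 25056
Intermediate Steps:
(87*(-17 + 21))*72 = (87*4)*72 = 348*72 = 25056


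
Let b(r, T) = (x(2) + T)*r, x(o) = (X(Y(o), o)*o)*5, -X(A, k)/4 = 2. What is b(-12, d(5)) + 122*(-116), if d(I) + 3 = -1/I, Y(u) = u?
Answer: -65768/5 ≈ -13154.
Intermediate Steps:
d(I) = -3 - 1/I
X(A, k) = -8 (X(A, k) = -4*2 = -8)
x(o) = -40*o (x(o) = -8*o*5 = -40*o)
b(r, T) = r*(-80 + T) (b(r, T) = (-40*2 + T)*r = (-80 + T)*r = r*(-80 + T))
b(-12, d(5)) + 122*(-116) = -12*(-80 + (-3 - 1/5)) + 122*(-116) = -12*(-80 + (-3 - 1*⅕)) - 14152 = -12*(-80 + (-3 - ⅕)) - 14152 = -12*(-80 - 16/5) - 14152 = -12*(-416/5) - 14152 = 4992/5 - 14152 = -65768/5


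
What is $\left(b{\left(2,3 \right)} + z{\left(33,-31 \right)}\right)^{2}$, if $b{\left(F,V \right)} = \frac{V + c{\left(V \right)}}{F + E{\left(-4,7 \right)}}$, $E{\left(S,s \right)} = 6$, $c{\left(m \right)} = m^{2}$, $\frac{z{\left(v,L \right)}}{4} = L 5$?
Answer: $\frac{1530169}{4} \approx 3.8254 \cdot 10^{5}$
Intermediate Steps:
$z{\left(v,L \right)} = 20 L$ ($z{\left(v,L \right)} = 4 L 5 = 4 \cdot 5 L = 20 L$)
$b{\left(F,V \right)} = \frac{V + V^{2}}{6 + F}$ ($b{\left(F,V \right)} = \frac{V + V^{2}}{F + 6} = \frac{V + V^{2}}{6 + F}$)
$\left(b{\left(2,3 \right)} + z{\left(33,-31 \right)}\right)^{2} = \left(\frac{3 \left(1 + 3\right)}{6 + 2} + 20 \left(-31\right)\right)^{2} = \left(3 \cdot \frac{1}{8} \cdot 4 - 620\right)^{2} = \left(\frac{3}{2} - 620\right)^{2} = \left(- \frac{1237}{2}\right)^{2} = \frac{1530169}{4}$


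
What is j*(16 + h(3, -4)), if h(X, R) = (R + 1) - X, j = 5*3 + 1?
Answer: 160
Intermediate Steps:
j = 16 (j = 15 + 1 = 16)
h(X, R) = 1 + R - X (h(X, R) = (1 + R) - X = 1 + R - X)
j*(16 + h(3, -4)) = 16*(16 + (1 - 4 - 1*3)) = 16*(16 + (1 - 4 - 3)) = 16*(16 - 6) = 16*10 = 160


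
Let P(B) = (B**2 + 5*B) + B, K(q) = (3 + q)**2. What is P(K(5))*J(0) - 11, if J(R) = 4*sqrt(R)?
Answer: -11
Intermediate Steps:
P(B) = B**2 + 6*B
P(K(5))*J(0) - 11 = ((3 + 5)**2*(6 + (3 + 5)**2))*(4*sqrt(0)) - 11 = (8**2*(6 + 8**2))*(4*0) - 11 = (64*(6 + 64))*0 - 11 = (64*70)*0 - 11 = 4480*0 - 11 = 0 - 11 = -11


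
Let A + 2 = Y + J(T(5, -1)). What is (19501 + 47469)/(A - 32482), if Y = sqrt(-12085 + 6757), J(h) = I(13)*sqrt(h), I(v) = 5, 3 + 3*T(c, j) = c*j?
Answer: 100455/(-48726 + 5*I*sqrt(6) + 18*I*sqrt(37)) ≈ -2.0616 - 0.0051508*I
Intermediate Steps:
T(c, j) = -1 + c*j/3 (T(c, j) = -1 + (c*j)/3 = -1 + c*j/3)
J(h) = 5*sqrt(h)
Y = 12*I*sqrt(37) (Y = sqrt(-5328) = 12*I*sqrt(37) ≈ 72.993*I)
A = -2 + 12*I*sqrt(37) + 10*I*sqrt(6)/3 (A = -2 + (12*I*sqrt(37) + 5*sqrt(-1 + (1/3)*5*(-1))) = -2 + (12*I*sqrt(37) + 5*sqrt(-1 - 5/3)) = -2 + (12*I*sqrt(37) + 5*sqrt(-8/3)) = -2 + (12*I*sqrt(37) + 5*(2*I*sqrt(6)/3)) = -2 + (12*I*sqrt(37) + 10*I*sqrt(6)/3) = -2 + 12*I*sqrt(37) + 10*I*sqrt(6)/3 ≈ -2.0 + 81.158*I)
(19501 + 47469)/(A - 32482) = (19501 + 47469)/((-2 + 12*I*sqrt(37) + 10*I*sqrt(6)/3) - 32482) = 66970/(-32484 + 12*I*sqrt(37) + 10*I*sqrt(6)/3)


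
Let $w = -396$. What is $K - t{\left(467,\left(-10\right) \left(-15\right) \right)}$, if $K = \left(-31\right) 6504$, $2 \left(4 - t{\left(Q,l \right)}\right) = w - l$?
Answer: $-201901$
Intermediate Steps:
$t{\left(Q,l \right)} = 202 + \frac{l}{2}$ ($t{\left(Q,l \right)} = 4 - \frac{-396 - l}{2} = 4 + \left(198 + \frac{l}{2}\right) = 202 + \frac{l}{2}$)
$K = -201624$
$K - t{\left(467,\left(-10\right) \left(-15\right) \right)} = -201624 - \left(202 + \frac{\left(-10\right) \left(-15\right)}{2}\right) = -201624 - \left(202 + \frac{1}{2} \cdot 150\right) = -201624 - \left(202 + 75\right) = -201624 - 277 = -201901$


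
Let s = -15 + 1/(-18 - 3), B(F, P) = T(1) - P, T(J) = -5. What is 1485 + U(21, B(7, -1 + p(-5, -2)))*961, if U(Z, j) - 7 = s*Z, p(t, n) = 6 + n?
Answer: -295464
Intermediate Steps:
B(F, P) = -5 - P
s = -316/21 (s = -15 + 1/(-21) = -15 - 1/21 = -316/21 ≈ -15.048)
U(Z, j) = 7 - 316*Z/21
1485 + U(21, B(7, -1 + p(-5, -2)))*961 = 1485 + (7 - 316/21*21)*961 = 1485 + (7 - 316)*961 = 1485 - 309*961 = 1485 - 296949 = -295464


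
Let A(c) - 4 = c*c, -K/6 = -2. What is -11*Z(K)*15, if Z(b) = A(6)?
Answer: -6600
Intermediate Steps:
K = 12 (K = -6*(-2) = 12)
A(c) = 4 + c² (A(c) = 4 + c*c = 4 + c²)
Z(b) = 40 (Z(b) = 4 + 6² = 4 + 36 = 40)
-11*Z(K)*15 = -11*40*15 = -440*15 = -6600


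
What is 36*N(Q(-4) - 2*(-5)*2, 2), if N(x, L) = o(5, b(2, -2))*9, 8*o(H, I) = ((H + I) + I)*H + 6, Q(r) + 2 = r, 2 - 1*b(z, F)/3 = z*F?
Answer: 17091/2 ≈ 8545.5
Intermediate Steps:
b(z, F) = 6 - 3*F*z (b(z, F) = 6 - 3*z*F = 6 - 3*F*z)
Q(r) = -2 + r
o(H, I) = ¾ + H*(H + 2*I)/8 (o(H, I) = (((H + I) + I)*H + 6)/8 = ((H + 2*I)*H + 6)/8 = (H*(H + 2*I) + 6)/8 = (6 + H*(H + 2*I))/8 = ¾ + H*(H + 2*I)/8)
N(x, L) = 1899/8 (N(x, L) = (¾ + (⅛)*5² + (¼)*5*(6 - 3*(-2)*2))*9 = (¾ + (⅛)*25 + (¼)*5*(6 + 12))*9 = (¾ + 25/8 + (¼)*5*18)*9 = (¾ + 25/8 + 45/2)*9 = (211/8)*9 = 1899/8)
36*N(Q(-4) - 2*(-5)*2, 2) = 36*(1899/8) = 17091/2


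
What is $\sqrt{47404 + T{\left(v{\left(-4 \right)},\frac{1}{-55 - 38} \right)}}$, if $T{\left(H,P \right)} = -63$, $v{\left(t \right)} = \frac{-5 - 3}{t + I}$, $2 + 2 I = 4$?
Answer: $\sqrt{47341} \approx 217.58$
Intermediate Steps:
$I = 1$ ($I = -1 + \frac{1}{2} \cdot 4 = -1 + 2 = 1$)
$v{\left(t \right)} = - \frac{8}{1 + t}$ ($v{\left(t \right)} = \frac{-5 - 3}{t + 1} = - \frac{8}{1 + t}$)
$\sqrt{47404 + T{\left(v{\left(-4 \right)},\frac{1}{-55 - 38} \right)}} = \sqrt{47404 - 63} = \sqrt{47341}$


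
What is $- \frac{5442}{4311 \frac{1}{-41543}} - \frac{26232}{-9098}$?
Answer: $\frac{342826947790}{6536913} \approx 52445.0$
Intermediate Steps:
$- \frac{5442}{4311 \frac{1}{-41543}} - \frac{26232}{-9098} = - \frac{5442}{4311 \left(- \frac{1}{41543}\right)} - - \frac{13116}{4549} = - \frac{5442}{- \frac{4311}{41543}} + \frac{13116}{4549} = \left(-5442\right) \left(- \frac{41543}{4311}\right) + \frac{13116}{4549} = \frac{75359002}{1437} + \frac{13116}{4549} = \frac{342826947790}{6536913}$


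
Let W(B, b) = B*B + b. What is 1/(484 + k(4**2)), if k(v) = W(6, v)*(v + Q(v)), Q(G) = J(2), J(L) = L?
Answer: 1/1420 ≈ 0.00070423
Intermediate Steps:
Q(G) = 2
W(B, b) = b + B**2 (W(B, b) = B**2 + b = b + B**2)
k(v) = (2 + v)*(36 + v) (k(v) = (v + 6**2)*(v + 2) = (v + 36)*(2 + v) = (36 + v)*(2 + v) = (2 + v)*(36 + v))
1/(484 + k(4**2)) = 1/(484 + (2 + 4**2)*(36 + 4**2)) = 1/(484 + (2 + 16)*(36 + 16)) = 1/(484 + 18*52) = 1/(484 + 936) = 1/1420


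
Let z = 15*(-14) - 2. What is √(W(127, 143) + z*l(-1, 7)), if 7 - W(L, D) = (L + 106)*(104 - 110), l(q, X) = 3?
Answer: √769 ≈ 27.731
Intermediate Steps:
W(L, D) = 643 + 6*L (W(L, D) = 7 - (L + 106)*(104 - 110) = 7 - (106 + L)*(-6) = 7 - (-636 - 6*L) = 7 + (636 + 6*L) = 643 + 6*L)
z = -212 (z = -210 - 2 = -212)
√(W(127, 143) + z*l(-1, 7)) = √((643 + 6*127) - 212*3) = √((643 + 762) - 636) = √(1405 - 636) = √769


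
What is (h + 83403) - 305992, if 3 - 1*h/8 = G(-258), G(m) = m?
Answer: -220501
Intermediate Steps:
h = 2088 (h = 24 - 8*(-258) = 24 + 2064 = 2088)
(h + 83403) - 305992 = (2088 + 83403) - 305992 = 85491 - 305992 = -220501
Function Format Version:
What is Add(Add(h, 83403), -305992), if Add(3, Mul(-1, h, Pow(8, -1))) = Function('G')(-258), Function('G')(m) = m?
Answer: -220501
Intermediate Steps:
h = 2088 (h = Add(24, Mul(-8, -258)) = Add(24, 2064) = 2088)
Add(Add(h, 83403), -305992) = Add(Add(2088, 83403), -305992) = Add(85491, -305992) = -220501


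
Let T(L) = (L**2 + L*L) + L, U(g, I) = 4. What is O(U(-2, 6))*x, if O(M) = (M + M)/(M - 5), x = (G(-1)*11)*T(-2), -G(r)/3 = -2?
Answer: -3168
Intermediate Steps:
G(r) = 6 (G(r) = -3*(-2) = 6)
T(L) = L + 2*L**2 (T(L) = (L**2 + L**2) + L = 2*L**2 + L = L + 2*L**2)
x = 396 (x = (6*11)*(-2*(1 + 2*(-2))) = 66*(-2*(1 - 4)) = 66*(-2*(-3)) = 66*6 = 396)
O(M) = 2*M/(-5 + M) (O(M) = (2*M)/(-5 + M) = 2*M/(-5 + M))
O(U(-2, 6))*x = (2*4/(-5 + 4))*396 = (2*4/(-1))*396 = (2*4*(-1))*396 = -8*396 = -3168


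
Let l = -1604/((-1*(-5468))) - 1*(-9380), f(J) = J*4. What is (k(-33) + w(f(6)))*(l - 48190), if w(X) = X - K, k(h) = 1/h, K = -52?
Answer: -4030471309/1367 ≈ -2.9484e+6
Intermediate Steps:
f(J) = 4*J
l = 12822059/1367 (l = -1604/5468 + 9380 = -1604*1/5468 + 9380 = -401/1367 + 9380 = 12822059/1367 ≈ 9379.7)
w(X) = 52 + X (w(X) = X - 1*(-52) = X + 52 = 52 + X)
(k(-33) + w(f(6)))*(l - 48190) = (1/(-33) + (52 + 4*6))*(12822059/1367 - 48190) = (-1/33 + (52 + 24))*(-53053671/1367) = (-1/33 + 76)*(-53053671/1367) = (2507/33)*(-53053671/1367) = -4030471309/1367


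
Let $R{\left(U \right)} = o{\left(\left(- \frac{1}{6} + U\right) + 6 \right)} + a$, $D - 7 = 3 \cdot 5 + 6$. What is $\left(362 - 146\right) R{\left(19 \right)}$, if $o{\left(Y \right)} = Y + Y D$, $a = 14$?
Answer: $158580$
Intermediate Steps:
$D = 28$ ($D = 7 + \left(3 \cdot 5 + 6\right) = 7 + \left(15 + 6\right) = 7 + 21 = 28$)
$o{\left(Y \right)} = 29 Y$ ($o{\left(Y \right)} = Y + Y 28 = Y + 28 Y = 29 Y$)
$R{\left(U \right)} = \frac{1099}{6} + 29 U$ ($R{\left(U \right)} = 29 \left(\left(- \frac{1}{6} + U\right) + 6\right) + 14 = 29 \left(\frac{35}{6} + U\right) + 14 = \left(\frac{1015}{6} + 29 U\right) + 14 = \frac{1099}{6} + 29 U$)
$\left(362 - 146\right) R{\left(19 \right)} = \left(362 - 146\right) \left(\frac{1099}{6} + 29 \cdot 19\right) = 216 \left(\frac{1099}{6} + 551\right) = 216 \cdot \frac{4405}{6} = 158580$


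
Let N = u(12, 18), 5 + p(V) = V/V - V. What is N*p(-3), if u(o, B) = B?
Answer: -18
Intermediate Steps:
p(V) = -4 - V (p(V) = -5 + (V/V - V) = -5 + (1 - V) = -4 - V)
N = 18
N*p(-3) = 18*(-4 - 1*(-3)) = 18*(-4 + 3) = 18*(-1) = -18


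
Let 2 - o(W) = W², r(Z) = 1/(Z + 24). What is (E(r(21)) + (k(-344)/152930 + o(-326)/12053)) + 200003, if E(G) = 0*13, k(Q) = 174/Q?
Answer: 63406481672795989/317041629880 ≈ 1.9999e+5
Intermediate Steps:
r(Z) = 1/(24 + Z)
o(W) = 2 - W²
E(G) = 0
(E(r(21)) + (k(-344)/152930 + o(-326)/12053)) + 200003 = (0 + ((174/(-344))/152930 + (2 - 1*(-326)²)/12053)) + 200003 = (0 + ((174*(-1/344))*(1/152930) + (2 - 1*106276)*(1/12053))) + 200003 = (0 + (-87/172*1/152930 + (2 - 106276)*(1/12053))) + 200003 = (0 + (-87/26303960 - 106274*1/12053)) + 200003 = (0 + (-87/26303960 - 106274/12053)) + 200003 = (0 - 2795428093651/317041629880) + 200003 = -2795428093651/317041629880 + 200003 = 63406481672795989/317041629880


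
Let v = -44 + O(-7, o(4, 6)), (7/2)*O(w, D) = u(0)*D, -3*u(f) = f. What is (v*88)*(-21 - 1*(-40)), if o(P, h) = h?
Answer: -73568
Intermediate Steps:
u(f) = -f/3
O(w, D) = 0 (O(w, D) = 2*((-⅓*0)*D)/7 = 2*(0*D)/7 = (2/7)*0 = 0)
v = -44 (v = -44 + 0 = -44)
(v*88)*(-21 - 1*(-40)) = (-44*88)*(-21 - 1*(-40)) = -3872*(-21 + 40) = -3872*19 = -73568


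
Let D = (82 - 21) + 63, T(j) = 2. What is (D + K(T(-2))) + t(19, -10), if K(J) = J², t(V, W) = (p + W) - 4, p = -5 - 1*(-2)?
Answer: 111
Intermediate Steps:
p = -3 (p = -5 + 2 = -3)
D = 124 (D = 61 + 63 = 124)
t(V, W) = -7 + W (t(V, W) = (-3 + W) - 4 = -7 + W)
(D + K(T(-2))) + t(19, -10) = (124 + 2²) + (-7 - 10) = (124 + 4) - 17 = 128 - 17 = 111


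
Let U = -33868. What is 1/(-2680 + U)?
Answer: -1/36548 ≈ -2.7361e-5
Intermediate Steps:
1/(-2680 + U) = 1/(-2680 - 33868) = 1/(-36548) = -1/36548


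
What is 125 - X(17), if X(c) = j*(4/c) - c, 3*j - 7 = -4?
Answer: 2410/17 ≈ 141.76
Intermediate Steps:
j = 1 (j = 7/3 + (⅓)*(-4) = 7/3 - 4/3 = 1)
X(c) = -c + 4/c (X(c) = 1*(4/c) - c = 4/c - c = -c + 4/c)
125 - X(17) = 125 - (-1*17 + 4/17) = 125 - (-17 + 4*(1/17)) = 125 - (-17 + 4/17) = 125 - 1*(-285/17) = 125 + 285/17 = 2410/17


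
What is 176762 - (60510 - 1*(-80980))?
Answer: 35272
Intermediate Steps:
176762 - (60510 - 1*(-80980)) = 176762 - (60510 + 80980) = 176762 - 1*141490 = 176762 - 141490 = 35272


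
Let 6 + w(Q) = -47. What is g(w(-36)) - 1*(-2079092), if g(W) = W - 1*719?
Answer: 2078320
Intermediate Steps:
w(Q) = -53 (w(Q) = -6 - 47 = -53)
g(W) = -719 + W (g(W) = W - 719 = -719 + W)
g(w(-36)) - 1*(-2079092) = (-719 - 53) - 1*(-2079092) = -772 + 2079092 = 2078320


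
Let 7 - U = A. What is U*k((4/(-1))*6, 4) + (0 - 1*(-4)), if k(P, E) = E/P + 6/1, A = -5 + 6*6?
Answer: -136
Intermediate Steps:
A = 31 (A = -5 + 36 = 31)
k(P, E) = 6 + E/P (k(P, E) = E/P + 6*1 = E/P + 6 = 6 + E/P)
U = -24 (U = 7 - 1*31 = 7 - 31 = -24)
U*k((4/(-1))*6, 4) + (0 - 1*(-4)) = -24*(6 + 4/(((4/(-1))*6))) + (0 - 1*(-4)) = -24*(6 + 4/(((4*(-1))*6))) + (0 + 4) = -24*(6 + 4/((-4*6))) + 4 = -24*(6 + 4/(-24)) + 4 = -24*(6 + 4*(-1/24)) + 4 = -24*(6 - ⅙) + 4 = -24*35/6 + 4 = -140 + 4 = -136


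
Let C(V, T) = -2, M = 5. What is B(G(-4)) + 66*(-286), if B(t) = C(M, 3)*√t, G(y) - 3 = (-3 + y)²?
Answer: -18876 - 4*√13 ≈ -18890.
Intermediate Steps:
G(y) = 3 + (-3 + y)²
B(t) = -2*√t
B(G(-4)) + 66*(-286) = -2*√(3 + (-3 - 4)²) + 66*(-286) = -2*√(3 + (-7)²) - 18876 = -2*√(3 + 49) - 18876 = -4*√13 - 18876 = -18876 - 4*√13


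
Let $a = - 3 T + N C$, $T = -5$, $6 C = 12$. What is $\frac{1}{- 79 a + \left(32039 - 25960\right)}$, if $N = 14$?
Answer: $\frac{1}{2682} \approx 0.00037286$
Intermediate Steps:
$C = 2$ ($C = \frac{1}{6} \cdot 12 = 2$)
$a = 43$ ($a = \left(-3\right) \left(-5\right) + 14 \cdot 2 = 15 + 28 = 43$)
$\frac{1}{- 79 a + \left(32039 - 25960\right)} = \frac{1}{\left(-79\right) 43 + \left(32039 - 25960\right)} = \frac{1}{-3397 + \left(32039 - 25960\right)} = \frac{1}{-3397 + 6079} = \frac{1}{2682}$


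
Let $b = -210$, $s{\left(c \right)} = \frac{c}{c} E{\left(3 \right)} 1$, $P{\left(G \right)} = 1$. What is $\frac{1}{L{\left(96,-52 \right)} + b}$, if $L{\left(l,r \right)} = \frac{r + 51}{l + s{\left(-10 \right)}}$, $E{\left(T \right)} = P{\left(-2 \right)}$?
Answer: $- \frac{97}{20371} \approx -0.0047617$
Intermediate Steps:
$E{\left(T \right)} = 1$
$s{\left(c \right)} = 1$ ($s{\left(c \right)} = \frac{c}{c} 1 \cdot 1 = 1 \cdot 1 \cdot 1 = 1 \cdot 1 = 1$)
$L{\left(l,r \right)} = \frac{51 + r}{1 + l}$ ($L{\left(l,r \right)} = \frac{r + 51}{l + 1} = \frac{51 + r}{1 + l}$)
$\frac{1}{L{\left(96,-52 \right)} + b} = \frac{1}{\frac{51 - 52}{1 + 96} - 210} = \frac{1}{\frac{1}{97} \left(-1\right) - 210} = \frac{1}{- \frac{1}{97} - 210} = \frac{1}{- \frac{20371}{97}} = - \frac{97}{20371}$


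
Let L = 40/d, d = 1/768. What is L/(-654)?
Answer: -5120/109 ≈ -46.972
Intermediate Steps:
d = 1/768 ≈ 0.0013021
L = 30720 (L = 40/(1/768) = 40*768 = 30720)
L/(-654) = 30720/(-654) = 30720*(-1/654) = -5120/109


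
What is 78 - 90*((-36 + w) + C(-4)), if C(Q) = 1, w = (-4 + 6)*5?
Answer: 2328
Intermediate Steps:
w = 10 (w = 2*5 = 10)
78 - 90*((-36 + w) + C(-4)) = 78 - 90*((-36 + 10) + 1) = 78 - 90*(-26 + 1) = 78 - 90*(-25) = 78 + 2250 = 2328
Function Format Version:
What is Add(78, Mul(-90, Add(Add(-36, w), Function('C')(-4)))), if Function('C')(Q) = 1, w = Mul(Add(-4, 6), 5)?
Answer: 2328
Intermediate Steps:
w = 10 (w = Mul(2, 5) = 10)
Add(78, Mul(-90, Add(Add(-36, w), Function('C')(-4)))) = Add(78, Mul(-90, Add(Add(-36, 10), 1))) = Add(78, Mul(-90, Add(-26, 1))) = Add(78, Mul(-90, -25)) = Add(78, 2250) = 2328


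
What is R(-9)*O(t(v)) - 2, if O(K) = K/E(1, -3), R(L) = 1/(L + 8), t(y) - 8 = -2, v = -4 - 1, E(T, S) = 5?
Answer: -16/5 ≈ -3.2000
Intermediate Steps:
v = -5
t(y) = 6 (t(y) = 8 - 2 = 6)
R(L) = 1/(8 + L)
O(K) = K/5
R(-9)*O(t(v)) - 2 = ((⅕)*6)/(8 - 9) - 2 = (6/5)/(-1) - 2 = -1*6/5 - 2 = -6/5 - 2 = -16/5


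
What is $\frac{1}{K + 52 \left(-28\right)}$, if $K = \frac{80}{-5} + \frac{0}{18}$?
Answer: $- \frac{1}{1472} \approx -0.00067935$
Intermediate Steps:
$K = -16$ ($K = 80 \left(- \frac{1}{5}\right) + 0 \cdot \frac{1}{18} = -16 + 0 = -16$)
$\frac{1}{K + 52 \left(-28\right)} = \frac{1}{-16 + 52 \left(-28\right)} = \frac{1}{-16 - 1456} = \frac{1}{-1472} = - \frac{1}{1472}$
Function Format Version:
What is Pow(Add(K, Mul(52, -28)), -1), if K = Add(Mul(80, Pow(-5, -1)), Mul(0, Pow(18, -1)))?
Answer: Rational(-1, 1472) ≈ -0.00067935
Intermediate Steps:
K = -16 (K = Add(Mul(80, Rational(-1, 5)), Mul(0, Rational(1, 18))) = Add(-16, 0) = -16)
Pow(Add(K, Mul(52, -28)), -1) = Pow(Add(-16, Mul(52, -28)), -1) = Pow(Add(-16, -1456), -1) = Pow(-1472, -1) = Rational(-1, 1472)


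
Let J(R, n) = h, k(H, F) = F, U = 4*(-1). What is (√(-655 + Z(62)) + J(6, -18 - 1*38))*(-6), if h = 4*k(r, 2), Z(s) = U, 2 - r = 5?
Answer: -48 - 6*I*√659 ≈ -48.0 - 154.03*I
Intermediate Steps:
r = -3 (r = 2 - 1*5 = 2 - 5 = -3)
U = -4
Z(s) = -4
h = 8 (h = 4*2 = 8)
J(R, n) = 8
(√(-655 + Z(62)) + J(6, -18 - 1*38))*(-6) = (√(-655 - 4) + 8)*(-6) = (√(-659) + 8)*(-6) = (I*√659 + 8)*(-6) = (8 + I*√659)*(-6) = -48 - 6*I*√659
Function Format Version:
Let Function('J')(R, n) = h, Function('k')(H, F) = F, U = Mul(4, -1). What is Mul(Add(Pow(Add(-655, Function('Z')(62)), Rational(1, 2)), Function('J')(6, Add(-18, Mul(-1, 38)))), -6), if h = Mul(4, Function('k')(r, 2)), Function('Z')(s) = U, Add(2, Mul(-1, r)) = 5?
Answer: Add(-48, Mul(-6, I, Pow(659, Rational(1, 2)))) ≈ Add(-48.000, Mul(-154.03, I))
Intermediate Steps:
r = -3 (r = Add(2, Mul(-1, 5)) = Add(2, -5) = -3)
U = -4
Function('Z')(s) = -4
h = 8 (h = Mul(4, 2) = 8)
Function('J')(R, n) = 8
Mul(Add(Pow(Add(-655, Function('Z')(62)), Rational(1, 2)), Function('J')(6, Add(-18, Mul(-1, 38)))), -6) = Mul(Add(Pow(Add(-655, -4), Rational(1, 2)), 8), -6) = Mul(Add(Pow(-659, Rational(1, 2)), 8), -6) = Mul(Add(Mul(I, Pow(659, Rational(1, 2))), 8), -6) = Mul(Add(8, Mul(I, Pow(659, Rational(1, 2)))), -6) = Add(-48, Mul(-6, I, Pow(659, Rational(1, 2))))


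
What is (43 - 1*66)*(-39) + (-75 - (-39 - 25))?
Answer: 886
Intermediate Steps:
(43 - 1*66)*(-39) + (-75 - (-39 - 25)) = (43 - 66)*(-39) + (-75 - 1*(-64)) = -23*(-39) + (-75 + 64) = 897 - 11 = 886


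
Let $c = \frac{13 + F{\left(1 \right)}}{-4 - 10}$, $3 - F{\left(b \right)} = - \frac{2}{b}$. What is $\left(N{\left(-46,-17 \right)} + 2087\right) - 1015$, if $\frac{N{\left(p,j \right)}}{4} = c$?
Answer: $\frac{7468}{7} \approx 1066.9$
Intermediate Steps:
$F{\left(b \right)} = 3 + \frac{2}{b}$ ($F{\left(b \right)} = 3 - - \frac{2}{b} = 3 + \frac{2}{b}$)
$c = - \frac{9}{7}$ ($c = \frac{13 + \left(3 + \frac{2}{1}\right)}{-4 - 10} = \frac{13 + \left(3 + 2 \cdot 1\right)}{-14} = \left(13 + \left(3 + 2\right)\right) \left(- \frac{1}{14}\right) = \left(13 + 5\right) \left(- \frac{1}{14}\right) = 18 \left(- \frac{1}{14}\right) = - \frac{9}{7} \approx -1.2857$)
$N{\left(p,j \right)} = - \frac{36}{7}$ ($N{\left(p,j \right)} = 4 \left(- \frac{9}{7}\right) = - \frac{36}{7}$)
$\left(N{\left(-46,-17 \right)} + 2087\right) - 1015 = \left(- \frac{36}{7} + 2087\right) - 1015 = \frac{14573}{7} - 1015 = \frac{7468}{7}$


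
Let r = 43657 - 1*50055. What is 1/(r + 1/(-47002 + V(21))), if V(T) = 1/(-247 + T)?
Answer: -10622453/67962454520 ≈ -0.00015630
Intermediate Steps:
r = -6398 (r = 43657 - 50055 = -6398)
1/(r + 1/(-47002 + V(21))) = 1/(-6398 + 1/(-47002 + 1/(-247 + 21))) = 1/(-6398 + 1/(-47002 + 1/(-226))) = 1/(-6398 + 1/(-47002 - 1/226)) = 1/(-6398 + 1/(-10622453/226)) = 1/(-6398 - 226/10622453) = 1/(-67962454520/10622453) = -10622453/67962454520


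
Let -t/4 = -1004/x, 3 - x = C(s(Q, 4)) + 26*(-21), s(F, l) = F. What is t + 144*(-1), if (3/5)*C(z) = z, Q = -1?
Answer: -56460/413 ≈ -136.71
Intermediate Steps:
C(z) = 5*z/3
x = 1652/3 (x = 3 - ((5/3)*(-1) + 26*(-21)) = 3 - (-5/3 - 546) = 3 - 1*(-1643/3) = 3 + 1643/3 = 1652/3 ≈ 550.67)
t = 3012/413 (t = -(-4016)/1652/3 = -(-4016)*3/1652 = -4*(-753/413) = 3012/413 ≈ 7.2930)
t + 144*(-1) = 3012/413 + 144*(-1) = 3012/413 - 144 = -56460/413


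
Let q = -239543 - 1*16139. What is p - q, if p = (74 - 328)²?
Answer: 320198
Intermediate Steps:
p = 64516 (p = (-254)² = 64516)
q = -255682 (q = -239543 - 16139 = -255682)
p - q = 64516 - 1*(-255682) = 64516 + 255682 = 320198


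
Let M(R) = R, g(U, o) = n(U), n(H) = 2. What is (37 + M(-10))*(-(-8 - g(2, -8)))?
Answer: 270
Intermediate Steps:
g(U, o) = 2
(37 + M(-10))*(-(-8 - g(2, -8))) = (37 - 10)*(-(-8 - 1*2)) = 27*(-(-8 - 2)) = 27*(-1*(-10)) = 27*10 = 270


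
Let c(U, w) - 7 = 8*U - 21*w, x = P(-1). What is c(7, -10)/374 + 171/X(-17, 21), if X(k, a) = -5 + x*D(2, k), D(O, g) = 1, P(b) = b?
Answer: -5193/187 ≈ -27.770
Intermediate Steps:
x = -1
c(U, w) = 7 - 21*w + 8*U (c(U, w) = 7 + (8*U - 21*w) = 7 + (-21*w + 8*U) = 7 - 21*w + 8*U)
X(k, a) = -6 (X(k, a) = -5 - 1*1 = -5 - 1 = -6)
c(7, -10)/374 + 171/X(-17, 21) = (7 - 21*(-10) + 8*7)/374 + 171/(-6) = (7 + 210 + 56)*(1/374) + 171*(-⅙) = 273*(1/374) - 57/2 = 273/374 - 57/2 = -5193/187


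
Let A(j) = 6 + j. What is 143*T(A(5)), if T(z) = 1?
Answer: 143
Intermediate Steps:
143*T(A(5)) = 143*1 = 143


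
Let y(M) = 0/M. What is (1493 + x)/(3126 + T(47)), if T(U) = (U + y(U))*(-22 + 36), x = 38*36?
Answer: 2861/3784 ≈ 0.75608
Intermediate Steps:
x = 1368
y(M) = 0
T(U) = 14*U (T(U) = (U + 0)*(-22 + 36) = U*14 = 14*U)
(1493 + x)/(3126 + T(47)) = (1493 + 1368)/(3126 + 14*47) = 2861/(3126 + 658) = 2861/3784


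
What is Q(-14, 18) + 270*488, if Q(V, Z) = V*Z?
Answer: 131508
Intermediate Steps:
Q(-14, 18) + 270*488 = -14*18 + 270*488 = -252 + 131760 = 131508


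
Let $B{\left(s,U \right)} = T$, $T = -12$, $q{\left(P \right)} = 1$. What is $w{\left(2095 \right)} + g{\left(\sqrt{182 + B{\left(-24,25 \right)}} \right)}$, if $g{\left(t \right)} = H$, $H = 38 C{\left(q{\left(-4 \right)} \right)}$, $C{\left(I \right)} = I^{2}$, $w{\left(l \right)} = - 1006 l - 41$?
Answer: $-2107573$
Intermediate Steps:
$w{\left(l \right)} = -41 - 1006 l$
$B{\left(s,U \right)} = -12$
$H = 38$ ($H = 38 \cdot 1^{2} = 38 \cdot 1 = 38$)
$g{\left(t \right)} = 38$
$w{\left(2095 \right)} + g{\left(\sqrt{182 + B{\left(-24,25 \right)}} \right)} = \left(-41 - 2107570\right) + 38 = -2107611 + 38 = -2107573$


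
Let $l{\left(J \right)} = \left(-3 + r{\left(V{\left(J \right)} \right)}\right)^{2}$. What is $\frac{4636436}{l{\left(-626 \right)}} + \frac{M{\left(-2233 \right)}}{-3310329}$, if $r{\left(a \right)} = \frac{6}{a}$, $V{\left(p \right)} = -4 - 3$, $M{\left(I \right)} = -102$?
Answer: $\frac{250686099633038}{804409947} \approx 3.1164 \cdot 10^{5}$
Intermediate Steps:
$V{\left(p \right)} = -7$
$l{\left(J \right)} = \frac{729}{49}$ ($l{\left(J \right)} = \left(-3 + \frac{6}{-7}\right)^{2} = \left(-3 + 6 \left(- \frac{1}{7}\right)\right)^{2} = \left(-3 - \frac{6}{7}\right)^{2} = \left(- \frac{27}{7}\right)^{2} = \frac{729}{49}$)
$\frac{4636436}{l{\left(-626 \right)}} + \frac{M{\left(-2233 \right)}}{-3310329} = \frac{4636436}{\frac{729}{49}} - \frac{102}{-3310329} = 4636436 \cdot \frac{49}{729} - - \frac{34}{1103443} = \frac{227185364}{729} + \frac{34}{1103443} = \frac{250686099633038}{804409947}$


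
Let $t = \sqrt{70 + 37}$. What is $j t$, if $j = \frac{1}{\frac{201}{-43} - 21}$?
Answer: $- \frac{43 \sqrt{107}}{1104} \approx -0.40289$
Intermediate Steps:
$t = \sqrt{107} \approx 10.344$
$j = - \frac{43}{1104}$ ($j = \frac{1}{201 \left(- \frac{1}{43}\right) - 21} = \frac{1}{- \frac{201}{43} - 21} = \frac{1}{- \frac{1104}{43}} = - \frac{43}{1104} \approx -0.038949$)
$j t = - \frac{43 \sqrt{107}}{1104}$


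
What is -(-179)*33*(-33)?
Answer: -194931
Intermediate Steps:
-(-179)*33*(-33) = -179*(-33)*(-33) = 5907*(-33) = -194931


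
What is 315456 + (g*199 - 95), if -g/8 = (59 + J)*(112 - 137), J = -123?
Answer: -2231839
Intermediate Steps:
g = -12800 (g = -8*(59 - 123)*(112 - 137) = -(-512)*(-25) = -8*1600 = -12800)
315456 + (g*199 - 95) = 315456 + (-12800*199 - 95) = 315456 + (-2547200 - 95) = 315456 - 2547295 = -2231839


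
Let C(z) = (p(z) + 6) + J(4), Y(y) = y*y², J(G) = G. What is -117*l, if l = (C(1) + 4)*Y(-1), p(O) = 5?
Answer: 2223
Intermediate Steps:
Y(y) = y³
C(z) = 15 (C(z) = (5 + 6) + 4 = 11 + 4 = 15)
l = -19 (l = (15 + 4)*(-1)³ = 19*(-1) = -19)
-117*l = -117*(-19) = 2223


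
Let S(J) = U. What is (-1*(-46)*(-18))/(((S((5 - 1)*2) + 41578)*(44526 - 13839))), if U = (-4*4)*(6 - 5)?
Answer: -46/70856283 ≈ -6.4920e-7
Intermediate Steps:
U = -16 (U = -16*1 = -16)
S(J) = -16
(-1*(-46)*(-18))/(((S((5 - 1)*2) + 41578)*(44526 - 13839))) = (-1*(-46)*(-18))/(((-16 + 41578)*(44526 - 13839))) = (46*(-18))/((41562*30687)) = -828/1275413094 = -828*1/1275413094 = -46/70856283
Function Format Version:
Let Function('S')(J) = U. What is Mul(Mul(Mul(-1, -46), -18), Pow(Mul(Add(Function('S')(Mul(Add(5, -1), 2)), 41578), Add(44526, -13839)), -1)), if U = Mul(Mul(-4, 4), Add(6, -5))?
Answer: Rational(-46, 70856283) ≈ -6.4920e-7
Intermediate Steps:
U = -16 (U = Mul(-16, 1) = -16)
Function('S')(J) = -16
Mul(Mul(Mul(-1, -46), -18), Pow(Mul(Add(Function('S')(Mul(Add(5, -1), 2)), 41578), Add(44526, -13839)), -1)) = Mul(Mul(Mul(-1, -46), -18), Pow(Mul(Add(-16, 41578), Add(44526, -13839)), -1)) = Mul(Mul(46, -18), Pow(Mul(41562, 30687), -1)) = Mul(-828, Pow(1275413094, -1)) = Mul(-828, Rational(1, 1275413094)) = Rational(-46, 70856283)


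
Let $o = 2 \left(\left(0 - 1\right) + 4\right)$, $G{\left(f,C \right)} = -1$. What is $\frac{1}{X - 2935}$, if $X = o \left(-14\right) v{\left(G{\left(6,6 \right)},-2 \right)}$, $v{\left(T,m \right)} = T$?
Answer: $- \frac{1}{2851} \approx -0.00035075$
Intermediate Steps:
$o = 6$ ($o = 2 \left(\left(0 - 1\right) + 4\right) = 2 \left(-1 + 4\right) = 2 \cdot 3 = 6$)
$X = 84$ ($X = 6 \left(-14\right) \left(-1\right) = \left(-84\right) \left(-1\right) = 84$)
$\frac{1}{X - 2935} = \frac{1}{84 - 2935} = \frac{1}{-2851} = - \frac{1}{2851}$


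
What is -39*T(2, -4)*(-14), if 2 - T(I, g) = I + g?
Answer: 2184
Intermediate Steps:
T(I, g) = 2 - I - g (T(I, g) = 2 - (I + g) = 2 + (-I - g) = 2 - I - g)
-39*T(2, -4)*(-14) = -39*(2 - 1*2 - 1*(-4))*(-14) = -39*(2 - 2 + 4)*(-14) = -39*4*(-14) = -156*(-14) = 2184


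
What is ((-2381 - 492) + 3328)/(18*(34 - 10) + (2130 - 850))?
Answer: 455/1712 ≈ 0.26577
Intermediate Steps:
((-2381 - 492) + 3328)/(18*(34 - 10) + (2130 - 850)) = (-2873 + 3328)/(18*24 + 1280) = 455/(432 + 1280) = 455/1712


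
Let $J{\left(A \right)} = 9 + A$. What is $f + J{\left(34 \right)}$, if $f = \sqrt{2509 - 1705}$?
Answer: $43 + 2 \sqrt{201} \approx 71.355$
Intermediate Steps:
$f = 2 \sqrt{201}$ ($f = \sqrt{804} = 2 \sqrt{201} \approx 28.355$)
$f + J{\left(34 \right)} = 2 \sqrt{201} + \left(9 + 34\right) = 2 \sqrt{201} + 43 = 43 + 2 \sqrt{201}$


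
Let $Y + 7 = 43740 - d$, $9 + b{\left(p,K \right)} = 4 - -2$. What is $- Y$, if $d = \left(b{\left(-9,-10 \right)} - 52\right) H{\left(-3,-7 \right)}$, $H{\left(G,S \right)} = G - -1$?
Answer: $-43623$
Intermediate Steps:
$H{\left(G,S \right)} = 1 + G$ ($H{\left(G,S \right)} = G + 1 = 1 + G$)
$b{\left(p,K \right)} = -3$ ($b{\left(p,K \right)} = -9 + \left(4 - -2\right) = -9 + \left(4 + 2\right) = -9 + 6 = -3$)
$d = 110$ ($d = \left(-3 - 52\right) \left(1 - 3\right) = \left(-3 - 52\right) \left(-2\right) = \left(-55\right) \left(-2\right) = 110$)
$Y = 43623$ ($Y = -7 + \left(43740 - 110\right) = -7 + 43630 = 43623$)
$- Y = \left(-1\right) 43623 = -43623$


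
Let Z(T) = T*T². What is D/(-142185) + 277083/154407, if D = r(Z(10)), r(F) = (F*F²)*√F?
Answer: 92361/51469 - 2000000000*√10/28437 ≈ -2.2240e+5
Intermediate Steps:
Z(T) = T³
r(F) = F^(7/2) (r(F) = F³*√F = F^(7/2))
D = 10000000000*√10 (D = (10³)^(7/2) = 1000^(7/2) = 10000000000*√10 ≈ 3.1623e+10)
D/(-142185) + 277083/154407 = (10000000000*√10)/(-142185) + 277083/154407 = (10000000000*√10)*(-1/142185) + 277083*(1/154407) = -2000000000*√10/28437 + 92361/51469 = 92361/51469 - 2000000000*√10/28437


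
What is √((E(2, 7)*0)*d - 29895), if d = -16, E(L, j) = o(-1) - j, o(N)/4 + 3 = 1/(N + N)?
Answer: I*√29895 ≈ 172.9*I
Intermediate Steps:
o(N) = -12 + 2/N (o(N) = -12 + 4/(N + N) = -12 + 4/((2*N)) = -12 + 4*(1/(2*N)) = -12 + 2/N)
E(L, j) = -14 - j (E(L, j) = (-12 + 2/(-1)) - j = (-12 + 2*(-1)) - j = (-12 - 2) - j = -14 - j)
√((E(2, 7)*0)*d - 29895) = √(((-14 - 1*7)*0)*(-16) - 29895) = √(((-14 - 7)*0)*(-16) - 29895) = √(-21*0*(-16) - 29895) = √(0*(-16) - 29895) = √(0 - 29895) = √(-29895) = I*√29895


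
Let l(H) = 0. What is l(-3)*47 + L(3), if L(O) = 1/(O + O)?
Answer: ⅙ ≈ 0.16667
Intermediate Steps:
L(O) = 1/(2*O)
l(-3)*47 + L(3) = 0*47 + (½)/3 = 0 + (½)*(⅓) = 0 + ⅙ = ⅙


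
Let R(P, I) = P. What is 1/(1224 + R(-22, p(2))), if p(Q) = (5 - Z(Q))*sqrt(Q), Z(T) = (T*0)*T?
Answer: 1/1202 ≈ 0.00083195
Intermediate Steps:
Z(T) = 0 (Z(T) = 0*T = 0)
p(Q) = 5*sqrt(Q) (p(Q) = (5 - 1*0)*sqrt(Q) = (5 + 0)*sqrt(Q) = 5*sqrt(Q))
1/(1224 + R(-22, p(2))) = 1/(1224 - 22) = 1/1202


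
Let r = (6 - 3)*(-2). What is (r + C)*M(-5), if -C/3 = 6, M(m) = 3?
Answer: -72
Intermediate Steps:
C = -18 (C = -3*6 = -18)
r = -6 (r = 3*(-2) = -6)
(r + C)*M(-5) = (-6 - 18)*3 = -24*3 = -72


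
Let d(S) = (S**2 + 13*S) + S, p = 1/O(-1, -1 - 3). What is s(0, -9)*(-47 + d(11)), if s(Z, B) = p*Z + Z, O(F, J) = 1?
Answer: 0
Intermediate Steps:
p = 1 (p = 1/1 = 1)
d(S) = S**2 + 14*S
s(Z, B) = 2*Z (s(Z, B) = 1*Z + Z = Z + Z = 2*Z)
s(0, -9)*(-47 + d(11)) = (2*0)*(-47 + 11*(14 + 11)) = 0*(-47 + 11*25) = 0*(-47 + 275) = 0*228 = 0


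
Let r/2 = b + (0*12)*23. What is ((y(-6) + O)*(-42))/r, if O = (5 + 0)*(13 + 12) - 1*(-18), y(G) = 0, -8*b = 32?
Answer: 3003/4 ≈ 750.75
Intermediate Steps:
b = -4 (b = -⅛*32 = -4)
O = 143 (O = 5*25 + 18 = 125 + 18 = 143)
r = -8 (r = 2*(-4 + (0*12)*23) = 2*(-4 + 0*23) = 2*(-4 + 0) = 2*(-4) = -8)
((y(-6) + O)*(-42))/r = ((0 + 143)*(-42))/(-8) = (143*(-42))*(-⅛) = -6006*(-⅛) = 3003/4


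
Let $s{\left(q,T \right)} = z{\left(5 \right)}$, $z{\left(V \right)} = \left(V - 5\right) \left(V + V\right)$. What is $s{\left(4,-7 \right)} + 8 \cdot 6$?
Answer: $48$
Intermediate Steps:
$z{\left(V \right)} = 2 V \left(-5 + V\right)$ ($z{\left(V \right)} = \left(-5 + V\right) 2 V = 2 V \left(-5 + V\right)$)
$s{\left(q,T \right)} = 0$ ($s{\left(q,T \right)} = 2 \cdot 5 \left(-5 + 5\right) = 2 \cdot 5 \cdot 0 = 0$)
$s{\left(4,-7 \right)} + 8 \cdot 6 = 0 + 8 \cdot 6 = 0 + 48 = 48$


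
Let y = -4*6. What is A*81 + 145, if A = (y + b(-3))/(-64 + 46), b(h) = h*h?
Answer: 425/2 ≈ 212.50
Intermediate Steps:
b(h) = h**2
y = -24
A = 5/6 (A = (-24 + (-3)**2)/(-64 + 46) = (-24 + 9)/(-18) = -15*(-1/18) = 5/6 ≈ 0.83333)
A*81 + 145 = (5/6)*81 + 145 = 135/2 + 145 = 425/2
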